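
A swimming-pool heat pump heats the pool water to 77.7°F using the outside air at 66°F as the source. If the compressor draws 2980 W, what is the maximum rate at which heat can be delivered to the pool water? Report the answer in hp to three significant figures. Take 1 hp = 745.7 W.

184 hp

In absolute terms T_C = 292.04 K and T_H = 298.54 K, so ΔT = 6.500 K.
COP_Carnot = T_H/ΔT = 298.54/6.500 = 45.93.
Q̇_max = COP_Carnot × Ẇ = 45.93 × 2980 W = 136900 W = 183.5 hp.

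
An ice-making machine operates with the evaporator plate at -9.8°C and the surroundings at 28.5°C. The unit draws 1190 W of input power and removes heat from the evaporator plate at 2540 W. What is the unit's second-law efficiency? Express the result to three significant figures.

0.310

COP_actual = Q̇_C/Ẇ = 2540/1190 = 2.134.
In absolute terms T_C = 263.35 K and T_H = 301.65 K, so ΔT = 38.30 K.
COP_Carnot = T_C/ΔT = 263.35/38.30 = 6.876.
η_II = COP_actual/COP_Carnot = 2.134/6.876 = 0.3104.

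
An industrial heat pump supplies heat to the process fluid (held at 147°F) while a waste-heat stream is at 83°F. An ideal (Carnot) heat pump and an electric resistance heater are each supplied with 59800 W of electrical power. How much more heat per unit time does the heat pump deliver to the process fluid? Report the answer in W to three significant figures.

In absolute terms T_C = 301.48 K and T_H = 337.04 K, so ΔT = 35.56 K.
COP_Carnot = T_H/ΔT = 337.04/35.56 = 9.479.
The heat pump delivers Q̇_H = COP × Ẇ = 566900 W; the resistance heater delivers Ẇ = 59800 W.
Extra = (COP − 1)·Ẇ = 507100 W.

507000 W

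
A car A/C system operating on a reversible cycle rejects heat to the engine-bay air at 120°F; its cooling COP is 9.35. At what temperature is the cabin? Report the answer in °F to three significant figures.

64.0 °F

For a Carnot refrigerator COP_R = T_C/(T_H − T_C), so T_C = COP·T_H/(1 + COP).
With T_H = 322.04 K, T_C = 9.35 × 322.04/10.35 = 290.92 K.
Converting, 290.92 K = 63.99°F.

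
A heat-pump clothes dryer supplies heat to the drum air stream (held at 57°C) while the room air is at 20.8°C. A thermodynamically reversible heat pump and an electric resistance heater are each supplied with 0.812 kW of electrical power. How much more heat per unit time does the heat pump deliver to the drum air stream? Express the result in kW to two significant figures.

6.6 kW

In absolute terms T_C = 293.95 K and T_H = 330.15 K, so ΔT = 36.20 K.
COP_Carnot = T_H/ΔT = 330.15/36.20 = 9.120.
The heat pump delivers Q̇_H = COP × Ẇ = 7.406 kW; the resistance heater delivers Ẇ = 0.8120 kW.
Extra = (COP − 1)·Ẇ = 6.594 kW.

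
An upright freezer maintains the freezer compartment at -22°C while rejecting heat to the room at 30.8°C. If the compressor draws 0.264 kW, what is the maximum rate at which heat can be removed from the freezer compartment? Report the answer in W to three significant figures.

1260 W

In absolute terms T_C = 251.15 K and T_H = 303.95 K, so ΔT = 52.80 K.
COP_Carnot = T_C/ΔT = 251.15/52.80 = 4.757.
Q̇_max = COP_Carnot × Ẇ = 4.757 × 0.2640 kW = 1.256 kW = 1256 W.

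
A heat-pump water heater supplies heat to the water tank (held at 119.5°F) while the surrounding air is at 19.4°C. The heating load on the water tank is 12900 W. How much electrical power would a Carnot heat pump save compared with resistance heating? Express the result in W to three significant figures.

In absolute terms T_C = 292.55 K and T_H = 321.76 K, so ΔT = 29.21 K.
COP_Carnot = T_H/ΔT = 321.76/29.21 = 11.02.
Resistance heating needs Ẇ_res = Q̇_H = 12900 W; the reversible heat pump needs only Ẇ_hp = Q̇_H/COP = 1171 W.
Saving = 12900 − 1171 = 11730 W.

11700 W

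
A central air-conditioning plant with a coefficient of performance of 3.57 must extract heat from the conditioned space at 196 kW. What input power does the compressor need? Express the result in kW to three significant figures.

54.9 kW

Ẇ = Q̇_C/COP = 196.0/3.57 = 54.90 kW.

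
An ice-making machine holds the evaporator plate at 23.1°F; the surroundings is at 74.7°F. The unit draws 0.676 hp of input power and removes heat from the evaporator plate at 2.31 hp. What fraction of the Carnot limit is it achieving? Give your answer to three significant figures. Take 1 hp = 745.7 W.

0.365

COP_actual = Q̇_C/Ẇ = 2.310/0.6760 = 3.417.
In absolute terms T_C = 268.21 K and T_H = 296.87 K, so ΔT = 28.67 K.
COP_Carnot = T_C/ΔT = 268.21/28.67 = 9.356.
η_II = COP_actual/COP_Carnot = 3.417/9.356 = 0.3652.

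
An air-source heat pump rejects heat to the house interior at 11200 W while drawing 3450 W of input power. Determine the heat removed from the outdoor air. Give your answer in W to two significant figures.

For a cyclic device the first law requires Q̇_H = Q̇_C + Ẇ.
Q̇_C = Q̇_H − Ẇ = 7750 W.

7800 W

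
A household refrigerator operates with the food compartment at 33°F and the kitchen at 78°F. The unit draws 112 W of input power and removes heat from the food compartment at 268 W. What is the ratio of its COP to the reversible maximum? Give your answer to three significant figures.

COP_actual = Q̇_C/Ẇ = 268.0/112.0 = 2.393.
In absolute terms T_C = 273.71 K and T_H = 298.71 K, so ΔT = 25.00 K.
COP_Carnot = T_C/ΔT = 273.71/25.00 = 10.95.
η_II = COP_actual/COP_Carnot = 2.393/10.95 = 0.2186.

0.219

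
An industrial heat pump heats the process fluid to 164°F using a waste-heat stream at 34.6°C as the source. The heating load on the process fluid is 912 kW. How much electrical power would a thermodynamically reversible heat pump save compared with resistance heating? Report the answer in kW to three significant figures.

In absolute terms T_C = 307.75 K and T_H = 346.48 K, so ΔT = 38.73 K.
COP_Carnot = T_H/ΔT = 346.48/38.73 = 8.945.
Resistance heating needs Ẇ_res = Q̇_H = 912.0 kW; the reversible heat pump needs only Ẇ_hp = Q̇_H/COP = 102.0 kW.
Saving = 912.0 − 102.0 = 810.0 kW.

810 kW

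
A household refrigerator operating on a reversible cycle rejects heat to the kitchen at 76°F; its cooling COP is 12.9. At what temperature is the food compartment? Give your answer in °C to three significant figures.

3.03 °C

For a Carnot refrigerator COP_R = T_C/(T_H − T_C), so T_C = COP·T_H/(1 + COP).
With T_H = 297.59 K, T_C = 12.9 × 297.59/13.90 = 276.18 K.
Converting, 276.18 K = 3.03°C.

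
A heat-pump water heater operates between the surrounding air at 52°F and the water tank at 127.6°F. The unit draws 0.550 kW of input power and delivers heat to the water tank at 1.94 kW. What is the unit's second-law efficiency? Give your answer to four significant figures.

0.4541

COP_actual = Q̇_H/Ẇ = 1.940/0.5500 = 3.527.
In absolute terms T_C = 284.26 K and T_H = 326.26 K, so ΔT = 42.00 K.
COP_Carnot = T_H/ΔT = 326.26/42.00 = 7.768.
η_II = COP_actual/COP_Carnot = 3.527/7.768 = 0.4541.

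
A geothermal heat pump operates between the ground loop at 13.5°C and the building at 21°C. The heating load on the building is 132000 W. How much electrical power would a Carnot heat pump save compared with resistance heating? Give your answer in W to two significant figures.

130000 W

In absolute terms T_C = 286.65 K and T_H = 294.15 K, so ΔT = 7.500 K.
COP_Carnot = T_H/ΔT = 294.15/7.500 = 39.22.
Resistance heating needs Ẇ_res = Q̇_H = 132000 W; the reversible heat pump needs only Ẇ_hp = Q̇_H/COP = 3366 W.
Saving = 132000 − 3366 = 128600 W.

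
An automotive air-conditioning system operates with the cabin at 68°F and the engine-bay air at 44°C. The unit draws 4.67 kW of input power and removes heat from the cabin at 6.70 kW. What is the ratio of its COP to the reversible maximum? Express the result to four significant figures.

COP_actual = Q̇_C/Ẇ = 6.700/4.670 = 1.435.
In absolute terms T_C = 293.15 K and T_H = 317.15 K, so ΔT = 24.00 K.
COP_Carnot = T_C/ΔT = 293.15/24.00 = 12.21.
η_II = COP_actual/COP_Carnot = 1.435/12.21 = 0.1175.

0.1175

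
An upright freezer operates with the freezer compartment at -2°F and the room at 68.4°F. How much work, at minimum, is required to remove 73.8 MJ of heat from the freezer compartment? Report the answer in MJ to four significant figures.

11.35 MJ

In absolute terms T_C = 254.26 K and T_H = 293.37 K, so ΔT = 39.11 K.
The reversible limit is COP_R = T_C/ΔT = 6.501, so W_min = Q_C/COP = Q_C·ΔT/T_C.
W_min = 73.80 × 39.11/254.26 = 11.35 MJ.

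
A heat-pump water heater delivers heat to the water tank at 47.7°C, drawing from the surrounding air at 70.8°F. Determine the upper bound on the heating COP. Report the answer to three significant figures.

12.3

In absolute terms T_C = 294.71 K and T_H = 320.85 K, so ΔT = 26.14 K.
For a reversible cycle, COP_Carnot = T_H/ΔT = 320.85/26.14 = 12.27.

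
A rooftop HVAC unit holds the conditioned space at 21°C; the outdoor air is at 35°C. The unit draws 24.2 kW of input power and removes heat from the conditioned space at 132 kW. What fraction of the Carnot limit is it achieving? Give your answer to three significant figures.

0.260

COP_actual = Q̇_C/Ẇ = 132.0/24.20 = 5.455.
In absolute terms T_C = 294.15 K and T_H = 308.15 K, so ΔT = 14.00 K.
COP_Carnot = T_C/ΔT = 294.15/14.00 = 21.01.
η_II = COP_actual/COP_Carnot = 5.455/21.01 = 0.2596.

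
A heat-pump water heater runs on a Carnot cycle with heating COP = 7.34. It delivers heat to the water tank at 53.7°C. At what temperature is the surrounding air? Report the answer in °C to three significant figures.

9.17 °C

COP_HP = T_H/(T_H − T_C) gives T_H − T_C = T_H/COP.
With T_H = 326.85 K, T_C = 326.85 × (1 − 1/7.34) = 282.32 K.
Converting, 282.32 K = 9.17°C.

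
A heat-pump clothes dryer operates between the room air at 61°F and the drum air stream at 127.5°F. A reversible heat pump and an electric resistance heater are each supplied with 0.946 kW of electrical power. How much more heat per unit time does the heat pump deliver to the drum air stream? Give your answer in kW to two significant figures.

7.4 kW

In absolute terms T_C = 289.26 K and T_H = 326.21 K, so ΔT = 36.94 K.
COP_Carnot = T_H/ΔT = 326.21/36.94 = 8.830.
The heat pump delivers Q̇_H = COP × Ẇ = 8.353 kW; the resistance heater delivers Ẇ = 0.9460 kW.
Extra = (COP − 1)·Ẇ = 7.407 kW.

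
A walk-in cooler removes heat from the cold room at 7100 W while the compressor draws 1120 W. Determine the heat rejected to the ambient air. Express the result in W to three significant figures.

For a cyclic device the first law requires Q̇_H = Q̇_C + Ẇ.
Q̇_H = Q̇_C + Ẇ = 8220 W.

8220 W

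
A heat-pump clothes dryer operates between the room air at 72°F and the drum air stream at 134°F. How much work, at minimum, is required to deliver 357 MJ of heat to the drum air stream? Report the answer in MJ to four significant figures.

37.28 MJ

In absolute terms T_C = 295.37 K and T_H = 329.82 K, so ΔT = 34.44 K.
The reversible limit is COP_HP = T_H/ΔT = 9.575, so W_min = Q_H/COP = Q_H·ΔT/T_H.
W_min = 357.0 × 34.44/329.82 = 37.28 MJ.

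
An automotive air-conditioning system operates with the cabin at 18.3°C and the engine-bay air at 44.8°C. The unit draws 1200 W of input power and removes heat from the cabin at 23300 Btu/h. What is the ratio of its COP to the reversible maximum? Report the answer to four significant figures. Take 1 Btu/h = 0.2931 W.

Converting, Q̇_C = 23300 Btu/h = 6829 W, so COP_actual = Q̇_C/Ẇ = 6829/1200 = 5.691.
In absolute terms T_C = 291.45 K and T_H = 317.95 K, so ΔT = 26.50 K.
COP_Carnot = T_C/ΔT = 291.45/26.50 = 11.00.
η_II = COP_actual/COP_Carnot = 5.691/11.00 = 0.5175.

0.5175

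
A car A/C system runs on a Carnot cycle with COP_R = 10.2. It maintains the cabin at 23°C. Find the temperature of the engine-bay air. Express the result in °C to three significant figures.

COP_R = T_C/(T_H − T_C) gives T_H − T_C = T_C/COP.
With T_C = 296.15 K, T_H = 296.15 × (1 + 1/10.2) = 325.18 K.
Converting, 325.18 K = 52.03°C.

52.0 °C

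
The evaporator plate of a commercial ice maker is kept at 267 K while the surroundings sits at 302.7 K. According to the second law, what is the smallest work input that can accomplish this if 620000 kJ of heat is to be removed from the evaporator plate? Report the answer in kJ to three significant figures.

The reservoir spacing is ΔT = 302.7 − 267 = 35.70 K.
The reversible limit is COP_R = T_C/ΔT = 7.479, so W_min = Q_C/COP = Q_C·ΔT/T_C.
W_min = 620000 × 35.70/267.00 = 82900 kJ.

82900 kJ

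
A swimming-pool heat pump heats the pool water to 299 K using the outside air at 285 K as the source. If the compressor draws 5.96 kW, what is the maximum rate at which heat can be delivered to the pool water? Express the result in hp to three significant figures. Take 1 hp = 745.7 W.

The reservoir spacing is ΔT = 299 − 285 = 14.00 K.
COP_Carnot = T_H/ΔT = 299.00/14.00 = 21.36.
Q̇_max = COP_Carnot × Ẇ = 21.36 × 5.960 kW = 127.3 kW = 170.7 hp.

171 hp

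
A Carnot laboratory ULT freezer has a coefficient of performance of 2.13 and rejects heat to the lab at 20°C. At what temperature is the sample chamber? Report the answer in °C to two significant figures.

-74 °C

For a Carnot refrigerator COP_R = T_C/(T_H − T_C), so T_C = COP·T_H/(1 + COP).
With T_H = 293.15 K, T_C = 2.13 × 293.15/3.130 = 199.49 K.
Converting, 199.49 K = -73.66°C.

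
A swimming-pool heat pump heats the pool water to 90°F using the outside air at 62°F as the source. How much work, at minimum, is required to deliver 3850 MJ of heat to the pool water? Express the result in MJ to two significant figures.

In absolute terms T_C = 289.82 K and T_H = 305.37 K, so ΔT = 15.56 K.
The reversible limit is COP_HP = T_H/ΔT = 19.63, so W_min = Q_H/COP = Q_H·ΔT/T_H.
W_min = 3850 × 15.56/305.37 = 196.1 MJ.

200 MJ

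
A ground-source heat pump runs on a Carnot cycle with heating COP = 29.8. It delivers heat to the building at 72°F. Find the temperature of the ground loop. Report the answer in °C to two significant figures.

COP_HP = T_H/(T_H − T_C) gives T_H − T_C = T_H/COP.
With T_H = 295.37 K, T_C = 295.37 × (1 − 1/29.8) = 285.46 K.
Converting, 285.46 K = 12.31°C.

12 °C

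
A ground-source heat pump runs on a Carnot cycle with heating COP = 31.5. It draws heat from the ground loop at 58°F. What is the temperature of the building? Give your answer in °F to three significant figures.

COP_HP = T_H/(T_H − T_C) rearranges to T_H = COP·T_C/(COP − 1).
With T_C = 287.59 K, T_H = 31.5 × 287.59/30.50 = 297.02 K.
Converting, 297.02 K = 74.97°F.

75.0 °F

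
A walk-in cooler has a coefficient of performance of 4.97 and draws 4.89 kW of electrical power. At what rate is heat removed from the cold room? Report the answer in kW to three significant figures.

Q̇_C = COP × Ẇ = 4.97 × 4.890 = 24.30 kW.

24.3 kW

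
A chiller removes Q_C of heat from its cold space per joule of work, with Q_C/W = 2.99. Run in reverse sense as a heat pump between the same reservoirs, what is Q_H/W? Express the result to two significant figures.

The first law on one cycle gives Q_H = Q_C + W, so Q_H/W = Q_C/W + 1.
COP_HP = COP_R + 1 = 2.99 + 1 = 3.99.

4.0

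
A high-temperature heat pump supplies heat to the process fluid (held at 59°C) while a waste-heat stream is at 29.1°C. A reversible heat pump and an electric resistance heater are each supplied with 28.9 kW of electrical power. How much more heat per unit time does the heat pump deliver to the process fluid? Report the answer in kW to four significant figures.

In absolute terms T_C = 302.25 K and T_H = 332.15 K, so ΔT = 29.90 K.
COP_Carnot = T_H/ΔT = 332.15/29.90 = 11.11.
The heat pump delivers Q̇_H = COP × Ẇ = 321.0 kW; the resistance heater delivers Ẇ = 28.90 kW.
Extra = (COP − 1)·Ẇ = 292.1 kW.

292.1 kW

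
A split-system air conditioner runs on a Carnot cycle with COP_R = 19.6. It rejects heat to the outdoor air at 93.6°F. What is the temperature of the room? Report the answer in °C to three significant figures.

19.3 °C

For a Carnot refrigerator COP_R = T_C/(T_H − T_C), so T_C = COP·T_H/(1 + COP).
With T_H = 307.37 K, T_C = 19.6 × 307.37/20.60 = 292.45 K.
Converting, 292.45 K = 19.30°C.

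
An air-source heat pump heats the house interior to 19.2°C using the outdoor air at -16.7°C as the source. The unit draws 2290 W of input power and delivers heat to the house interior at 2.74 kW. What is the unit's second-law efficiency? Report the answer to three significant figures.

0.147

Converting, Q̇_H = 2.740 kW = 2740 W, so COP_actual = Q̇_H/Ẇ = 2740/2290 = 1.197.
In absolute terms T_C = 256.45 K and T_H = 292.35 K, so ΔT = 35.90 K.
COP_Carnot = T_H/ΔT = 292.35/35.90 = 8.143.
η_II = COP_actual/COP_Carnot = 1.197/8.143 = 0.1469.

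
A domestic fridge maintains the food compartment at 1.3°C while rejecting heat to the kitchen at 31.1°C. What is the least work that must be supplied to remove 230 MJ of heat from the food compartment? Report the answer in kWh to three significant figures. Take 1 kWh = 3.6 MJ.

In absolute terms T_C = 274.45 K and T_H = 304.25 K, so ΔT = 29.80 K.
The reversible limit is COP_R = T_C/ΔT = 9.210, so W_min = Q_C/COP = Q_C·ΔT/T_C.
W_min = 230.0 × 29.80/274.45 = 24.97 MJ = 6.937 kWh.

6.94 kWh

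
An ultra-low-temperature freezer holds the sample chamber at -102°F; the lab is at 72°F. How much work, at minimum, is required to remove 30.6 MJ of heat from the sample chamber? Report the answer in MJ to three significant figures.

14.9 MJ

In absolute terms T_C = 198.71 K and T_H = 295.37 K, so ΔT = 96.67 K.
The reversible limit is COP_R = T_C/ΔT = 2.056, so W_min = Q_C/COP = Q_C·ΔT/T_C.
W_min = 30.60 × 96.67/198.71 = 14.89 MJ.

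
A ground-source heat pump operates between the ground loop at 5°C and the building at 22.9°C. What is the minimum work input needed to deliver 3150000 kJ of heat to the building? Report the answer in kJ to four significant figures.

190500 kJ

In absolute terms T_C = 278.15 K and T_H = 296.05 K, so ΔT = 17.90 K.
The reversible limit is COP_HP = T_H/ΔT = 16.54, so W_min = Q_H/COP = Q_H·ΔT/T_H.
W_min = 3150000 × 17.90/296.05 = 190500 kJ.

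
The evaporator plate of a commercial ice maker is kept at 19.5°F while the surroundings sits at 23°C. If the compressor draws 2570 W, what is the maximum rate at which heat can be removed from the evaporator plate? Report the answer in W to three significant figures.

22800 W

In absolute terms T_C = 266.21 K and T_H = 296.15 K, so ΔT = 29.94 K.
COP_Carnot = T_C/ΔT = 266.21/29.94 = 8.890.
Q̇_max = COP_Carnot × Ẇ = 8.890 × 2570 W = 22850 W.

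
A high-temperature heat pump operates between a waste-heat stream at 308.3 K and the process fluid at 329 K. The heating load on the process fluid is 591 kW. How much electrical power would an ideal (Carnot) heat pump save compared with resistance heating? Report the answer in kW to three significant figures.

554 kW

The reservoir spacing is ΔT = 329 − 308.3 = 20.70 K.
COP_Carnot = T_H/ΔT = 329.00/20.70 = 15.89.
Resistance heating needs Ẇ_res = Q̇_H = 591.0 kW; the reversible heat pump needs only Ẇ_hp = Q̇_H/COP = 37.18 kW.
Saving = 591.0 − 37.18 = 553.8 kW.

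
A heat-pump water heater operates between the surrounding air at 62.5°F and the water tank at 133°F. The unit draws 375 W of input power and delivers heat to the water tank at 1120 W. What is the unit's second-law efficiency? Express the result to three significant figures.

COP_actual = Q̇_H/Ẇ = 1120/375.0 = 2.987.
In absolute terms T_C = 290.09 K and T_H = 329.26 K, so ΔT = 39.17 K.
COP_Carnot = T_H/ΔT = 329.26/39.17 = 8.407.
η_II = COP_actual/COP_Carnot = 2.987/8.407 = 0.3553.

0.355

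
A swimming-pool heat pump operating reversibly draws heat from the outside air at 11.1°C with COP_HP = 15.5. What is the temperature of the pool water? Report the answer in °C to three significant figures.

30.7 °C

COP_HP = T_H/(T_H − T_C) rearranges to T_H = COP·T_C/(COP − 1).
With T_C = 284.25 K, T_H = 15.5 × 284.25/14.50 = 303.85 K.
Converting, 303.85 K = 30.70°C.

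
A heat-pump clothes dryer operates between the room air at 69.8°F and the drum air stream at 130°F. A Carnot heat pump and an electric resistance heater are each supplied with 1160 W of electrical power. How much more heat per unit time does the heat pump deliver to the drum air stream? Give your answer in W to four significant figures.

10200 W

In absolute terms T_C = 294.15 K and T_H = 327.59 K, so ΔT = 33.44 K.
COP_Carnot = T_H/ΔT = 327.59/33.44 = 9.795.
The heat pump delivers Q̇_H = COP × Ẇ = 11360 W; the resistance heater delivers Ẇ = 1160 W.
Extra = (COP − 1)·Ẇ = 10200 W.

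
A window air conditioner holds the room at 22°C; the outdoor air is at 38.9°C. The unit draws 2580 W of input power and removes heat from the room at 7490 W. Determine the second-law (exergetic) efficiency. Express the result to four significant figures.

0.1662

COP_actual = Q̇_C/Ẇ = 7490/2580 = 2.903.
In absolute terms T_C = 295.15 K and T_H = 312.05 K, so ΔT = 16.90 K.
COP_Carnot = T_C/ΔT = 295.15/16.90 = 17.46.
η_II = COP_actual/COP_Carnot = 2.903/17.46 = 0.1662.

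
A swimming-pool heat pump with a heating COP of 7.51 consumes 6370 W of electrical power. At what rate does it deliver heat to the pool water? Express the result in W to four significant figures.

47840 W

Q̇_H = COP_HP × Ẇ = 7.51 × 6370 = 47840 W.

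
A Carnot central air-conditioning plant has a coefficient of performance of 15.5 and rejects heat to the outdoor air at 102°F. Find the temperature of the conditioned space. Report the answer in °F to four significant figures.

67.96 °F

For a Carnot refrigerator COP_R = T_C/(T_H − T_C), so T_C = COP·T_H/(1 + COP).
With T_H = 312.04 K, T_C = 15.5 × 312.04/16.50 = 293.13 K.
Converting, 293.13 K = 67.96°F.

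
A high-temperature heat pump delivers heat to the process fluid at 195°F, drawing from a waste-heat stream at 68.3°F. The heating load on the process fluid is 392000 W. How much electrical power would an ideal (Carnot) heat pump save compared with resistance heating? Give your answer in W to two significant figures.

In absolute terms T_C = 293.32 K and T_H = 363.71 K, so ΔT = 70.39 K.
COP_Carnot = T_H/ΔT = 363.71/70.39 = 5.167.
Resistance heating needs Ẇ_res = Q̇_H = 392000 W; the reversible heat pump needs only Ẇ_hp = Q̇_H/COP = 75860 W.
Saving = 392000 − 75860 = 316100 W.

320000 W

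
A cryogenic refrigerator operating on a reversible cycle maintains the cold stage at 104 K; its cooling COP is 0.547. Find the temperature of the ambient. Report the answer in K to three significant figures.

294 K

COP_R = T_C/(T_H − T_C) gives T_H − T_C = T_C/COP.
With T_C = 104.00 K, T_H = 104.00 × (1 + 1/0.547) = 294.13 K.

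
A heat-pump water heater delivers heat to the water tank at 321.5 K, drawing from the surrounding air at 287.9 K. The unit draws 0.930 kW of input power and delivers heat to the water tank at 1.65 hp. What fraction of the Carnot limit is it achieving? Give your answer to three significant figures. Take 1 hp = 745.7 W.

0.138

Converting, Q̇_H = 1.650 hp = 1.230 kW, so COP_actual = Q̇_H/Ẇ = 1.230/0.9300 = 1.323.
The reservoir spacing is ΔT = 321.5 − 287.9 = 33.60 K.
COP_Carnot = T_H/ΔT = 321.50/33.60 = 9.568.
η_II = COP_actual/COP_Carnot = 1.323/9.568 = 0.1383.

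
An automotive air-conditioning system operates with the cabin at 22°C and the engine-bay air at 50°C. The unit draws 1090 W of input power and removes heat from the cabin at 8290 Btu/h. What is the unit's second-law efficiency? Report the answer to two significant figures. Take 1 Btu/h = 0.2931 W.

Converting, Q̇_C = 8290 Btu/h = 2430 W, so COP_actual = Q̇_C/Ẇ = 2430/1090 = 2.229.
In absolute terms T_C = 295.15 K and T_H = 323.15 K, so ΔT = 28.00 K.
COP_Carnot = T_C/ΔT = 295.15/28.00 = 10.54.
η_II = COP_actual/COP_Carnot = 2.229/10.54 = 0.2115.

0.21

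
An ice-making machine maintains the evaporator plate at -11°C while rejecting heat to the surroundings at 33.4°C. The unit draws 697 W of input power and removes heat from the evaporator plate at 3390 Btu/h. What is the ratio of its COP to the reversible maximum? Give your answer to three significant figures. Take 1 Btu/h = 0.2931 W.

0.241

Converting, Q̇_C = 3390 Btu/h = 993.6 W, so COP_actual = Q̇_C/Ẇ = 993.6/697.0 = 1.426.
In absolute terms T_C = 262.15 K and T_H = 306.55 K, so ΔT = 44.40 K.
COP_Carnot = T_C/ΔT = 262.15/44.40 = 5.904.
η_II = COP_actual/COP_Carnot = 1.426/5.904 = 0.2414.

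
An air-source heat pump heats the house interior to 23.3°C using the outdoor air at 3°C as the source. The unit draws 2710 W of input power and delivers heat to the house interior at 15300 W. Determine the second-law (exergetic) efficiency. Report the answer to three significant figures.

COP_actual = Q̇_H/Ẇ = 15300/2710 = 5.646.
In absolute terms T_C = 276.15 K and T_H = 296.45 K, so ΔT = 20.30 K.
COP_Carnot = T_H/ΔT = 296.45/20.30 = 14.60.
η_II = COP_actual/COP_Carnot = 5.646/14.60 = 0.3866.

0.387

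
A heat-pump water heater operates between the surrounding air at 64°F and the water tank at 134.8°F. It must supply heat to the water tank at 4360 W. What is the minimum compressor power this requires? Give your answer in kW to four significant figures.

0.5193 kW

In absolute terms T_C = 290.93 K and T_H = 330.26 K, so ΔT = 39.33 K.
COP_Carnot = T_H/ΔT = 330.26/39.33 = 8.396.
Ẇ_min = Q̇/COP_Carnot = 4360/8.396 = 519.3 W = 0.5193 kW.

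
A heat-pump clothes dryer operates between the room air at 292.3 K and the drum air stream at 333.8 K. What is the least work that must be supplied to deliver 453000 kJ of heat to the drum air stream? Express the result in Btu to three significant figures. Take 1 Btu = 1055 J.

53400 Btu

The reservoir spacing is ΔT = 333.8 − 292.3 = 41.50 K.
The reversible limit is COP_HP = T_H/ΔT = 8.043, so W_min = Q_H/COP = Q_H·ΔT/T_H.
W_min = 453000 × 41.50/333.80 = 56320 kJ = 53380 Btu.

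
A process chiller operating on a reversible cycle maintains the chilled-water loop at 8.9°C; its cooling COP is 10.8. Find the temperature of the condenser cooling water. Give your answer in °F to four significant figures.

95.03 °F

COP_R = T_C/(T_H − T_C) gives T_H − T_C = T_C/COP.
With T_C = 282.05 K, T_H = 282.05 × (1 + 1/10.8) = 308.17 K.
Converting, 308.17 K = 95.03°F.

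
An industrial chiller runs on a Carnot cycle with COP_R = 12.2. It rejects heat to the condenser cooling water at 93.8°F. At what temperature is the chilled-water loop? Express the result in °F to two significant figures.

52 °F

For a Carnot refrigerator COP_R = T_C/(T_H − T_C), so T_C = COP·T_H/(1 + COP).
With T_H = 307.48 K, T_C = 12.2 × 307.48/13.20 = 284.19 K.
Converting, 284.19 K = 51.87°F.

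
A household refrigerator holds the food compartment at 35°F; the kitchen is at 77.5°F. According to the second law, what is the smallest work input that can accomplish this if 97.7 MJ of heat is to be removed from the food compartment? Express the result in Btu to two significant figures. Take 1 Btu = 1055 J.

8000 Btu

In absolute terms T_C = 274.82 K and T_H = 298.43 K, so ΔT = 23.61 K.
The reversible limit is COP_R = T_C/ΔT = 11.64, so W_min = Q_C/COP = Q_C·ΔT/T_C.
W_min = 97.70 × 23.61/274.82 = 8.394 MJ = 7956 Btu.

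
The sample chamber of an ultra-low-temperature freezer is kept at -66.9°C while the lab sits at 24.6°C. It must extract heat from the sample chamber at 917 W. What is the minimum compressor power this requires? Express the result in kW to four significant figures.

0.4068 kW

In absolute terms T_C = 206.25 K and T_H = 297.75 K, so ΔT = 91.50 K.
COP_Carnot = T_C/ΔT = 206.25/91.50 = 2.254.
Ẇ_min = Q̇/COP_Carnot = 917.0/2.254 = 406.8 W = 0.4068 kW.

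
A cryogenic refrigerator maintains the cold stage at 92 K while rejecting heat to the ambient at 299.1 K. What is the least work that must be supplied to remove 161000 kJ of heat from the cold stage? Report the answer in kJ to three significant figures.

The reservoir spacing is ΔT = 299.1 − 92 = 207.1 K.
The reversible limit is COP_R = T_C/ΔT = 0.4442, so W_min = Q_C/COP = Q_C·ΔT/T_C.
W_min = 161000 × 207.1/92.00 = 362400 kJ.

362000 kJ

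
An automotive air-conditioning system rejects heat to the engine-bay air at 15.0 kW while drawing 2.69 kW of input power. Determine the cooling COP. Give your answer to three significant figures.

The first law gives Q̇_H = Q̇_C + Ẇ, so the three rates are Q̇_C = 12.31, Q̇_H = 15.00, Ẇ = 2.690 kW.
COP_R = Q̇_C/Ẇ = 12.31/2.690 = 4.576.

4.58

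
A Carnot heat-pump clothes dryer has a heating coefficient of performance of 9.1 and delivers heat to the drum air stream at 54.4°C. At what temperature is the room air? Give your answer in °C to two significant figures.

COP_HP = T_H/(T_H − T_C) gives T_H − T_C = T_H/COP.
With T_H = 327.55 K, T_C = 327.55 × (1 − 1/9.1) = 291.56 K.
Converting, 291.56 K = 18.41°C.

18 °C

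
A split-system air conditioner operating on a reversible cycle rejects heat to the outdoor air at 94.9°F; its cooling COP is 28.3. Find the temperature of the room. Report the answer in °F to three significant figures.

76.0 °F

For a Carnot refrigerator COP_R = T_C/(T_H − T_C), so T_C = COP·T_H/(1 + COP).
With T_H = 308.09 K, T_C = 28.3 × 308.09/29.30 = 297.58 K.
Converting, 297.58 K = 75.97°F.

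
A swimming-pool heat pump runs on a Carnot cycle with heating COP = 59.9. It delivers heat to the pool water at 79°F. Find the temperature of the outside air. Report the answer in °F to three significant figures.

70.0 °F

COP_HP = T_H/(T_H − T_C) gives T_H − T_C = T_H/COP.
With T_H = 299.26 K, T_C = 299.26 × (1 − 1/59.9) = 294.27 K.
Converting, 294.27 K = 70.01°F.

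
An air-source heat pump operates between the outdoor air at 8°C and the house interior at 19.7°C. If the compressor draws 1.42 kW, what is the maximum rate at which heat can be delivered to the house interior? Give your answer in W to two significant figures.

In absolute terms T_C = 281.15 K and T_H = 292.85 K, so ΔT = 11.70 K.
COP_Carnot = T_H/ΔT = 292.85/11.70 = 25.03.
Q̇_max = COP_Carnot × Ẇ = 25.03 × 1.420 kW = 35.54 kW = 35540 W.

36000 W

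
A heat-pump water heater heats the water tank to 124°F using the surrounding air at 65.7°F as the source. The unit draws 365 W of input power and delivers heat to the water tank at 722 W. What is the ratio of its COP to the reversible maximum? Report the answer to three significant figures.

0.198

COP_actual = Q̇_H/Ẇ = 722.0/365.0 = 1.978.
In absolute terms T_C = 291.87 K and T_H = 324.26 K, so ΔT = 32.39 K.
COP_Carnot = T_H/ΔT = 324.26/32.39 = 10.01.
η_II = COP_actual/COP_Carnot = 1.978/10.01 = 0.1976.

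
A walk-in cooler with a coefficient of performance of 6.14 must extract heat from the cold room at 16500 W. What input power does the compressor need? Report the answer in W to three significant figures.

2690 W

Ẇ = Q̇_C/COP = 16500/6.14 = 2687 W.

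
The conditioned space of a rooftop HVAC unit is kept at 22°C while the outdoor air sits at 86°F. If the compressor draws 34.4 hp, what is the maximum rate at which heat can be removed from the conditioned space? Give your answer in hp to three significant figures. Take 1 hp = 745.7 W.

1270 hp

In absolute terms T_C = 295.15 K and T_H = 303.15 K, so ΔT = 8.000 K.
COP_Carnot = T_C/ΔT = 295.15/8.000 = 36.89.
Q̇_max = COP_Carnot × Ẇ = 36.89 × 34.40 hp = 1269 hp.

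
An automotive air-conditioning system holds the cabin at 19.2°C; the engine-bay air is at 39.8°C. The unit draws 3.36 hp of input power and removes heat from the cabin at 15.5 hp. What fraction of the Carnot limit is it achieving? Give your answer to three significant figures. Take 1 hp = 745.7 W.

0.325

COP_actual = Q̇_C/Ẇ = 15.50/3.360 = 4.613.
In absolute terms T_C = 292.35 K and T_H = 312.95 K, so ΔT = 20.60 K.
COP_Carnot = T_C/ΔT = 292.35/20.60 = 14.19.
η_II = COP_actual/COP_Carnot = 4.613/14.19 = 0.3251.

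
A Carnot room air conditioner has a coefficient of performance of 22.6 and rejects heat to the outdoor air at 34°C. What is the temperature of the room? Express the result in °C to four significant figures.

20.99 °C

For a Carnot refrigerator COP_R = T_C/(T_H − T_C), so T_C = COP·T_H/(1 + COP).
With T_H = 307.15 K, T_C = 22.6 × 307.15/23.60 = 294.14 K.
Converting, 294.14 K = 20.99°C.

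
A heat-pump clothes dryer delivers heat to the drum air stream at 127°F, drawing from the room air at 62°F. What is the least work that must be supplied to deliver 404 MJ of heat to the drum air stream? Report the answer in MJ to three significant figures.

44.8 MJ

In absolute terms T_C = 289.82 K and T_H = 325.93 K, so ΔT = 36.11 K.
The reversible limit is COP_HP = T_H/ΔT = 9.026, so W_min = Q_H/COP = Q_H·ΔT/T_H.
W_min = 404.0 × 36.11/325.93 = 44.76 MJ.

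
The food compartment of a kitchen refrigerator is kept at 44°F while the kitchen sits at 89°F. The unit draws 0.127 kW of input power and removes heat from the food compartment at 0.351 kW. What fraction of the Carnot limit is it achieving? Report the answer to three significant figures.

COP_actual = Q̇_C/Ẇ = 0.3510/0.1270 = 2.764.
In absolute terms T_C = 279.82 K and T_H = 304.82 K, so ΔT = 25.00 K.
COP_Carnot = T_C/ΔT = 279.82/25.00 = 11.19.
η_II = COP_actual/COP_Carnot = 2.764/11.19 = 0.2469.

0.247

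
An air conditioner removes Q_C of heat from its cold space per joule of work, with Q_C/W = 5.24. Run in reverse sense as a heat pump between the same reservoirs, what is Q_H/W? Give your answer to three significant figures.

The first law on one cycle gives Q_H = Q_C + W, so Q_H/W = Q_C/W + 1.
COP_HP = COP_R + 1 = 5.24 + 1 = 6.24.

6.24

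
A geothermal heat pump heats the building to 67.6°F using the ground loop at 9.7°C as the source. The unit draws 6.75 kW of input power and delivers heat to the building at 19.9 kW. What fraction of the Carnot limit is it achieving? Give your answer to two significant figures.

0.10

COP_actual = Q̇_H/Ẇ = 19.90/6.750 = 2.948.
In absolute terms T_C = 282.85 K and T_H = 292.93 K, so ΔT = 10.08 K.
COP_Carnot = T_H/ΔT = 292.93/10.08 = 29.07.
η_II = COP_actual/COP_Carnot = 2.948/29.07 = 0.1014.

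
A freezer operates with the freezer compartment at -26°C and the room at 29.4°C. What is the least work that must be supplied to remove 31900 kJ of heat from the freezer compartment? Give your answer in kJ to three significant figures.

In absolute terms T_C = 247.15 K and T_H = 302.55 K, so ΔT = 55.40 K.
The reversible limit is COP_R = T_C/ΔT = 4.461, so W_min = Q_C/COP = Q_C·ΔT/T_C.
W_min = 31900 × 55.40/247.15 = 7151 kJ.

7150 kJ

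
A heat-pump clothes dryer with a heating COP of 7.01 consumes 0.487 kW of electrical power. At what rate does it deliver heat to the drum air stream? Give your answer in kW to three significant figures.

3.41 kW

Q̇_H = COP_HP × Ẇ = 7.01 × 0.4870 = 3.414 kW.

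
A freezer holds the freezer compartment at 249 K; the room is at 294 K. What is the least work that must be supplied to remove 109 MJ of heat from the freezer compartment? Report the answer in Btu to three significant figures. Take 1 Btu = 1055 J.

The reservoir spacing is ΔT = 294 − 249 = 45.00 K.
The reversible limit is COP_R = T_C/ΔT = 5.533, so W_min = Q_C/COP = Q_C·ΔT/T_C.
W_min = 109.0 × 45.00/249.00 = 19.70 MJ = 18670 Btu.

18700 Btu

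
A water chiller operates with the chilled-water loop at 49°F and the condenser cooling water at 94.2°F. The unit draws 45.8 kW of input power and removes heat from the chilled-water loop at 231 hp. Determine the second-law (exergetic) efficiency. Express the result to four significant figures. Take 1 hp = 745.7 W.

0.3342

Converting, Q̇_C = 231.0 hp = 172.3 kW, so COP_actual = Q̇_C/Ẇ = 172.3/45.80 = 3.761.
In absolute terms T_C = 282.59 K and T_H = 307.71 K, so ΔT = 25.11 K.
COP_Carnot = T_C/ΔT = 282.59/25.11 = 11.25.
η_II = COP_actual/COP_Carnot = 3.761/11.25 = 0.3342.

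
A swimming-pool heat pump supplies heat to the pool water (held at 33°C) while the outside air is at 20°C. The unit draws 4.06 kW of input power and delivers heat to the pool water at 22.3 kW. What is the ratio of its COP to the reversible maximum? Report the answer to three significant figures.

COP_actual = Q̇_H/Ẇ = 22.30/4.060 = 5.493.
In absolute terms T_C = 293.15 K and T_H = 306.15 K, so ΔT = 13.00 K.
COP_Carnot = T_H/ΔT = 306.15/13.00 = 23.55.
η_II = COP_actual/COP_Carnot = 5.493/23.55 = 0.2332.

0.233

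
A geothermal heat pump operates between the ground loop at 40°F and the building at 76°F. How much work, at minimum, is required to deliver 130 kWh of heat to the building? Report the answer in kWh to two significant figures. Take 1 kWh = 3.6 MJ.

In absolute terms T_C = 277.59 K and T_H = 297.59 K, so ΔT = 20.00 K.
The reversible limit is COP_HP = T_H/ΔT = 14.88, so W_min = Q_H/COP = Q_H·ΔT/T_H.
W_min = 130.0 × 20.00/297.59 = 8.737 kWh.

8.7 kWh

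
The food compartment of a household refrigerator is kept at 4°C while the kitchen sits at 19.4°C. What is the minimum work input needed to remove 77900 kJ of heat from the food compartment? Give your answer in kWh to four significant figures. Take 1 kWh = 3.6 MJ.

1.202 kWh

In absolute terms T_C = 277.15 K and T_H = 292.55 K, so ΔT = 15.40 K.
The reversible limit is COP_R = T_C/ΔT = 18.00, so W_min = Q_C/COP = Q_C·ΔT/T_C.
W_min = 77900 × 15.40/277.15 = 4329 kJ = 1.202 kWh.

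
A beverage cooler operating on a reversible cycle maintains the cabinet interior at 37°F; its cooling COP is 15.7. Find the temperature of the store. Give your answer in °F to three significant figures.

COP_R = T_C/(T_H − T_C) gives T_H − T_C = T_C/COP.
With T_C = 275.93 K, T_H = 275.93 × (1 + 1/15.7) = 293.50 K.
Converting, 293.50 K = 68.64°F.

68.6 °F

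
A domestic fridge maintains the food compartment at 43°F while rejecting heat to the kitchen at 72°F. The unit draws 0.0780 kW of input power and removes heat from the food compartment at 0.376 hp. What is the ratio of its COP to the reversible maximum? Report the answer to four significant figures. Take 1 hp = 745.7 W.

Converting, Q̇_C = 0.3760 hp = 0.2804 kW, so COP_actual = Q̇_C/Ẇ = 0.2804/0.07800 = 3.595.
In absolute terms T_C = 279.26 K and T_H = 295.37 K, so ΔT = 16.11 K.
COP_Carnot = T_C/ΔT = 279.26/16.11 = 17.33.
η_II = COP_actual/COP_Carnot = 3.595/17.33 = 0.2074.

0.2074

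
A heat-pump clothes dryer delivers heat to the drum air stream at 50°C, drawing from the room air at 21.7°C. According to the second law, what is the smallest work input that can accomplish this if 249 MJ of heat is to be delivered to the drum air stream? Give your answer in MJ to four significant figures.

In absolute terms T_C = 294.85 K and T_H = 323.15 K, so ΔT = 28.30 K.
The reversible limit is COP_HP = T_H/ΔT = 11.42, so W_min = Q_H/COP = Q_H·ΔT/T_H.
W_min = 249.0 × 28.30/323.15 = 21.81 MJ.

21.81 MJ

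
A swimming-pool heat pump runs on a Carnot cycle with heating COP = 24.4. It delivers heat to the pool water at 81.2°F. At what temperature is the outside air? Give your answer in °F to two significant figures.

59 °F

COP_HP = T_H/(T_H − T_C) gives T_H − T_C = T_H/COP.
With T_H = 300.48 K, T_C = 300.48 × (1 − 1/24.4) = 288.17 K.
Converting, 288.17 K = 59.03°F.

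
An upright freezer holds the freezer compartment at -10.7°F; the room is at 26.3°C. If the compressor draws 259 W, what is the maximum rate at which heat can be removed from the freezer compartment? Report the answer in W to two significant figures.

1300 W

In absolute terms T_C = 249.43 K and T_H = 299.45 K, so ΔT = 50.02 K.
COP_Carnot = T_C/ΔT = 249.43/50.02 = 4.986.
Q̇_max = COP_Carnot × Ẇ = 4.986 × 259.0 W = 1291 W.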